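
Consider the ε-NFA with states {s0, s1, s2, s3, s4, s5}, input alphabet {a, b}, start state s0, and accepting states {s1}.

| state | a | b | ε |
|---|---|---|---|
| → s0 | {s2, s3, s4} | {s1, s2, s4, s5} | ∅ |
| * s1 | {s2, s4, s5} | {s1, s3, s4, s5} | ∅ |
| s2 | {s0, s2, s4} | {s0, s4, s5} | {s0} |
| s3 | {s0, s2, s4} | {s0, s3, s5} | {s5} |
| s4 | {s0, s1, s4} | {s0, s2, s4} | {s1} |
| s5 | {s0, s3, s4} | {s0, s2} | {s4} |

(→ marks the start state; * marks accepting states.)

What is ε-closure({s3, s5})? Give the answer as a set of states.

Begin with {s3, s5}.
s5 →ε {s4}; add s4.
s4 →ε {s1}; add s1.
ε-closure = {s1, s3, s4, s5}.

{s1, s3, s4, s5}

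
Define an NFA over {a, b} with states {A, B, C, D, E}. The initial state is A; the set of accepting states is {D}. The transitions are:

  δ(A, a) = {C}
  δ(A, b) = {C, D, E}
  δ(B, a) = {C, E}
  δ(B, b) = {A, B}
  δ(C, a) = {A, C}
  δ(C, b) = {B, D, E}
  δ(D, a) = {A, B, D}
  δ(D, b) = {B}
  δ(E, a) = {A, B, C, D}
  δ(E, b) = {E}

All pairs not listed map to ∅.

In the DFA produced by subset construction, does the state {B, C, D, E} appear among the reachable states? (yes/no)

Start state of the DFA: {A}.
{A} --a--> {C}  [new]
{A} --b--> {C, D, E}  [new]
{C} --a--> {A, C}  [new]
{C} --b--> {B, D, E}  [new]
{C, D, E} --a--> {A, B, C, D}  [new]
{C, D, E} --b--> {B, D, E}  [seen]
{A, C} --a--> {A, C}  [seen]
{A, C} --b--> {B, C, D, E}  [new]
{B, D, E} --a--> {A, B, C, D, E}  [new]
{B, D, E} --b--> {A, B, E}  [new]
{A, B, C, D} --a--> {A, B, C, D, E}  [seen]
{A, B, C, D} --b--> {A, B, C, D, E}  [seen]
{B, C, D, E} --a--> {A, B, C, D, E}  [seen]
{B, C, D, E} --b--> {A, B, D, E}  [new]
{A, B, C, D, E} --a--> {A, B, C, D, E}  [seen]
{A, B, C, D, E} --b--> {A, B, C, D, E}  [seen]
{A, B, E} --a--> {A, B, C, D, E}  [seen]
{A, B, E} --b--> {A, B, C, D, E}  [seen]
{A, B, D, E} --a--> {A, B, C, D, E}  [seen]
{A, B, D, E} --b--> {A, B, C, D, E}  [seen]
Reachable DFA states: {A}, {C}, {C, D, E}, {A, C}, {B, D, E}, {A, B, C, D}, {B, C, D, E}, {A, B, C, D, E}, {A, B, E}, {A, B, D, E}.
{B, C, D, E} is among them.

yes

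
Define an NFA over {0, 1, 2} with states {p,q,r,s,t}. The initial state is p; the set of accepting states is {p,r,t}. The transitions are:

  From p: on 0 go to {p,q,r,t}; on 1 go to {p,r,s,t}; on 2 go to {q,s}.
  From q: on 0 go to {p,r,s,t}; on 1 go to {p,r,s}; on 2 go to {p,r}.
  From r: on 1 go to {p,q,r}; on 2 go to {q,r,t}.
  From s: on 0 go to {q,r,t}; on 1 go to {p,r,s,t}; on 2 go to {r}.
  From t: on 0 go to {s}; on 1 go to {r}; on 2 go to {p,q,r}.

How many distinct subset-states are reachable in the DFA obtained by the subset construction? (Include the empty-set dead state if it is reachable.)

7

Start state of the DFA: {p}.
{p} --0--> {p,q,r,t}  [new]
{p} --1--> {p,r,s,t}  [new]
{p} --2--> {q,s}  [new]
{p,q,r,t} --0--> {p,q,r,s,t}  [new]
{p,q,r,t} --1--> {p,q,r,s,t}  [seen]
{p,q,r,t} --2--> {p,q,r,s,t}  [seen]
{p,r,s,t} --0--> {p,q,r,s,t}  [seen]
{p,r,s,t} --1--> {p,q,r,s,t}  [seen]
{p,r,s,t} --2--> {p,q,r,s,t}  [seen]
{q,s} --0--> {p,q,r,s,t}  [seen]
{q,s} --1--> {p,r,s,t}  [seen]
{q,s} --2--> {p,r}  [new]
{p,q,r,s,t} --0--> {p,q,r,s,t}  [seen]
{p,q,r,s,t} --1--> {p,q,r,s,t}  [seen]
{p,q,r,s,t} --2--> {p,q,r,s,t}  [seen]
{p,r} --0--> {p,q,r,t}  [seen]
{p,r} --1--> {p,q,r,s,t}  [seen]
{p,r} --2--> {q,r,s,t}  [new]
{q,r,s,t} --0--> {p,q,r,s,t}  [seen]
{q,r,s,t} --1--> {p,q,r,s,t}  [seen]
{q,r,s,t} --2--> {p,q,r,t}  [seen]
Reachable DFA states: {p}, {p,q,r,t}, {p,r,s,t}, {q,s}, {p,q,r,s,t}, {p,r}, {q,r,s,t}.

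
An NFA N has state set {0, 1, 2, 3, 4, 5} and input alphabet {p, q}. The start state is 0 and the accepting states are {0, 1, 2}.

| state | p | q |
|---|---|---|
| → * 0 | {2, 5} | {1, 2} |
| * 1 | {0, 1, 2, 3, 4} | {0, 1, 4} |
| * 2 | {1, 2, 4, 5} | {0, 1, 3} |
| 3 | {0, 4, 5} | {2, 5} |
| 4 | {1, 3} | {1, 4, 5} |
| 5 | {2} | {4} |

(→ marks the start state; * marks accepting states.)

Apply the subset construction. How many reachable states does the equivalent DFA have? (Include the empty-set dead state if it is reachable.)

8

Start state of the DFA: {0}.
{0} --p--> {2, 5}  [new]
{0} --q--> {1, 2}  [new]
{2, 5} --p--> {1, 2, 4, 5}  [new]
{2, 5} --q--> {0, 1, 3, 4}  [new]
{1, 2} --p--> {0, 1, 2, 3, 4, 5}  [new]
{1, 2} --q--> {0, 1, 3, 4}  [seen]
{1, 2, 4, 5} --p--> {0, 1, 2, 3, 4, 5}  [seen]
{1, 2, 4, 5} --q--> {0, 1, 3, 4, 5}  [new]
{0, 1, 3, 4} --p--> {0, 1, 2, 3, 4, 5}  [seen]
{0, 1, 3, 4} --q--> {0, 1, 2, 4, 5}  [new]
{0, 1, 2, 3, 4, 5} --p--> {0, 1, 2, 3, 4, 5}  [seen]
{0, 1, 2, 3, 4, 5} --q--> {0, 1, 2, 3, 4, 5}  [seen]
{0, 1, 3, 4, 5} --p--> {0, 1, 2, 3, 4, 5}  [seen]
{0, 1, 3, 4, 5} --q--> {0, 1, 2, 4, 5}  [seen]
{0, 1, 2, 4, 5} --p--> {0, 1, 2, 3, 4, 5}  [seen]
{0, 1, 2, 4, 5} --q--> {0, 1, 2, 3, 4, 5}  [seen]
Reachable DFA states: {0}, {2, 5}, {1, 2}, {1, 2, 4, 5}, {0, 1, 3, 4}, {0, 1, 2, 3, 4, 5}, {0, 1, 3, 4, 5}, {0, 1, 2, 4, 5}.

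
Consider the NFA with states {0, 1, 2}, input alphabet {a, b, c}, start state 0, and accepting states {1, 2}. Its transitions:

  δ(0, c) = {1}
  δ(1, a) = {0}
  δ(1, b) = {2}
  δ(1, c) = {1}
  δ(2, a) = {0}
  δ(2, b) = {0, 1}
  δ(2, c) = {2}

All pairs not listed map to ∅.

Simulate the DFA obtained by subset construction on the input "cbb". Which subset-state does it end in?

Start: {0}.
δ(0,c) = {1}.
Union: {1}.
After c: {1}.
δ(1,b) = {2}.
Union: {2}.
After b: {2}.
δ(2,b) = {0, 1}.
Union: {0, 1}.
After b: {0, 1}.

{0, 1}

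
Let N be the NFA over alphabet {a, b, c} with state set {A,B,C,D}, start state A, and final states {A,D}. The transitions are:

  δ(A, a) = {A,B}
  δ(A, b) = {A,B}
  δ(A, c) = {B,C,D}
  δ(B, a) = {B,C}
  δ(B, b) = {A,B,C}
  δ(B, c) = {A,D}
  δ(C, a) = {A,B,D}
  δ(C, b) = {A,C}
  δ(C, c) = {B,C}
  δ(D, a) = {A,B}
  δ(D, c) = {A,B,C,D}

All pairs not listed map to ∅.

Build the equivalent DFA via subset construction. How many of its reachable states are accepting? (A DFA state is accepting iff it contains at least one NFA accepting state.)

Start state of the DFA: {A}.
{A} --a--> {A,B}  [new]
{A} --b--> {A,B}  [seen]
{A} --c--> {B,C,D}  [new]
{A,B} --a--> {A,B,C}  [new]
{A,B} --b--> {A,B,C}  [seen]
{A,B} --c--> {A,B,C,D}  [new]
{B,C,D} --a--> {A,B,C,D}  [seen]
{B,C,D} --b--> {A,B,C}  [seen]
{B,C,D} --c--> {A,B,C,D}  [seen]
{A,B,C} --a--> {A,B,C,D}  [seen]
{A,B,C} --b--> {A,B,C}  [seen]
{A,B,C} --c--> {A,B,C,D}  [seen]
{A,B,C,D} --a--> {A,B,C,D}  [seen]
{A,B,C,D} --b--> {A,B,C}  [seen]
{A,B,C,D} --c--> {A,B,C,D}  [seen]
Reachable DFA states: {A}, {A,B}, {B,C,D}, {A,B,C}, {A,B,C,D}.
Accepting DFA states (contain an NFA accepting state): {A}, {A,B}, {B,C,D}, {A,B,C}, {A,B,C,D}.

5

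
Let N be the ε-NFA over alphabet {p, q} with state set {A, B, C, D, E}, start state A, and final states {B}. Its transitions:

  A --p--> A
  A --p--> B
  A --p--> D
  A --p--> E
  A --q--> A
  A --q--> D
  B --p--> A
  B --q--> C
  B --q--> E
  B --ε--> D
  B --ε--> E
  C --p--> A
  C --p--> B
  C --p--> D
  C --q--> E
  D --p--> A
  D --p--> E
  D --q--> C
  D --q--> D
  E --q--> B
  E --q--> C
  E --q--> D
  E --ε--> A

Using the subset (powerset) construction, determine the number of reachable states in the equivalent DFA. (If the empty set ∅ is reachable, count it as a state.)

Start state of the DFA: {A} (ε-closure of the NFA start).
{A} --p--> {A, B, D, E}  [new]
{A} --q--> {A, D}  [new]
{A, B, D, E} --p--> {A, B, D, E}  [seen]
{A, B, D, E} --q--> {A, B, C, D, E}  [new]
{A, D} --p--> {A, B, D, E}  [seen]
{A, D} --q--> {A, C, D}  [new]
{A, B, C, D, E} --p--> {A, B, D, E}  [seen]
{A, B, C, D, E} --q--> {A, B, C, D, E}  [seen]
{A, C, D} --p--> {A, B, D, E}  [seen]
{A, C, D} --q--> {A, C, D, E}  [new]
{A, C, D, E} --p--> {A, B, D, E}  [seen]
{A, C, D, E} --q--> {A, B, C, D, E}  [seen]
Reachable DFA states: {A}, {A, B, D, E}, {A, D}, {A, B, C, D, E}, {A, C, D}, {A, C, D, E}.

6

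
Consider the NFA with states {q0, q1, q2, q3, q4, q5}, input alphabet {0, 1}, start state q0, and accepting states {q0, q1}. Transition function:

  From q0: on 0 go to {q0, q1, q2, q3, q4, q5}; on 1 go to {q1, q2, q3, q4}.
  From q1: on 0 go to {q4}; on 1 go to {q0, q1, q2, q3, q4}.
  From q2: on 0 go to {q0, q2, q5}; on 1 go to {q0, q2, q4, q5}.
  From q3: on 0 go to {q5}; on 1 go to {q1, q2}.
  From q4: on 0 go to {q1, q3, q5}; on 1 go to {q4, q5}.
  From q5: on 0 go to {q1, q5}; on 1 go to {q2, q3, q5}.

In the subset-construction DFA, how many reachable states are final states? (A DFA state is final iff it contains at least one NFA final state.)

Start state of the DFA: {q0}.
{q0} --0--> {q0, q1, q2, q3, q4, q5}  [new]
{q0} --1--> {q1, q2, q3, q4}  [new]
{q0, q1, q2, q3, q4, q5} --0--> {q0, q1, q2, q3, q4, q5}  [seen]
{q0, q1, q2, q3, q4, q5} --1--> {q0, q1, q2, q3, q4, q5}  [seen]
{q1, q2, q3, q4} --0--> {q0, q1, q2, q3, q4, q5}  [seen]
{q1, q2, q3, q4} --1--> {q0, q1, q2, q3, q4, q5}  [seen]
Reachable DFA states: {q0}, {q0, q1, q2, q3, q4, q5}, {q1, q2, q3, q4}.
Accepting DFA states (contain an NFA accepting state): {q0}, {q0, q1, q2, q3, q4, q5}, {q1, q2, q3, q4}.

3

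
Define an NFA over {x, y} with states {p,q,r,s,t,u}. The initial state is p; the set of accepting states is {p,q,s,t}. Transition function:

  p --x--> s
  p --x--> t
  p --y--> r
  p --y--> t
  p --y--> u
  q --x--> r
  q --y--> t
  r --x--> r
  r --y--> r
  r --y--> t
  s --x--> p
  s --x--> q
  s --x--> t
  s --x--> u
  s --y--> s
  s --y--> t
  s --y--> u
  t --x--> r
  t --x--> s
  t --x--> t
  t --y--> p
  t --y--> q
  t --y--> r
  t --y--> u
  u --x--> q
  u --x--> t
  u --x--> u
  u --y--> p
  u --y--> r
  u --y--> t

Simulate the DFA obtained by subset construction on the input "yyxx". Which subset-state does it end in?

Start: {p}.
δ(p,y) = {r,t,u}.
Union: {r,t,u}.
After y: {r,t,u}.
δ(r,y) = {r,t}; δ(t,y) = {p,q,r,u}; δ(u,y) = {p,r,t}.
Union: {p,q,r,t,u}.
After y: {p,q,r,t,u}.
δ(p,x) = {s,t}; δ(q,x) = {r}; δ(r,x) = {r}; δ(t,x) = {r,s,t}; δ(u,x) = {q,t,u}.
Union: {q,r,s,t,u}.
After x: {q,r,s,t,u}.
δ(q,x) = {r}; δ(r,x) = {r}; δ(s,x) = {p,q,t,u}; δ(t,x) = {r,s,t}; δ(u,x) = {q,t,u}.
Union: {p,q,r,s,t,u}.
After x: {p,q,r,s,t,u}.

{p,q,r,s,t,u}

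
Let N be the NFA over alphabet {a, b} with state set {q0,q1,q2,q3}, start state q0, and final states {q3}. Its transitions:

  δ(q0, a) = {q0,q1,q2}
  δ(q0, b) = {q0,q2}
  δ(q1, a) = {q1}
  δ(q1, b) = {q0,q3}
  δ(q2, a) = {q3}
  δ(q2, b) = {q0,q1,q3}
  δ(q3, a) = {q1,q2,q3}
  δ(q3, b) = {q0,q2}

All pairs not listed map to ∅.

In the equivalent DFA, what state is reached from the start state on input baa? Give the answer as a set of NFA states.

Start: {q0}.
δ(q0,b) = {q0,q2}.
Union: {q0,q2}.
After b: {q0,q2}.
δ(q0,a) = {q0,q1,q2}; δ(q2,a) = {q3}.
Union: {q0,q1,q2,q3}.
After a: {q0,q1,q2,q3}.
δ(q0,a) = {q0,q1,q2}; δ(q1,a) = {q1}; δ(q2,a) = {q3}; δ(q3,a) = {q1,q2,q3}.
Union: {q0,q1,q2,q3}.
After a: {q0,q1,q2,q3}.

{q0,q1,q2,q3}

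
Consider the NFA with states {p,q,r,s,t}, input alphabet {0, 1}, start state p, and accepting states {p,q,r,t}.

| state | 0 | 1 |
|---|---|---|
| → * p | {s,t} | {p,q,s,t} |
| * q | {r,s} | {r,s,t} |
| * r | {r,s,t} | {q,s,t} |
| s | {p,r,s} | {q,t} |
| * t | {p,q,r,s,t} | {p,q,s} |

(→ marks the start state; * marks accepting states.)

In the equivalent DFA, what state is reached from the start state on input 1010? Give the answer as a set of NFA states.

Start: {p}.
δ(p,1) = {p,q,s,t}.
Union: {p,q,s,t}.
After 1: {p,q,s,t}.
δ(p,0) = {s,t}; δ(q,0) = {r,s}; δ(s,0) = {p,r,s}; δ(t,0) = {p,q,r,s,t}.
Union: {p,q,r,s,t}.
After 0: {p,q,r,s,t}.
δ(p,1) = {p,q,s,t}; δ(q,1) = {r,s,t}; δ(r,1) = {q,s,t}; δ(s,1) = {q,t}; δ(t,1) = {p,q,s}.
Union: {p,q,r,s,t}.
After 1: {p,q,r,s,t}.
δ(p,0) = {s,t}; δ(q,0) = {r,s}; δ(r,0) = {r,s,t}; δ(s,0) = {p,r,s}; δ(t,0) = {p,q,r,s,t}.
Union: {p,q,r,s,t}.
After 0: {p,q,r,s,t}.

{p,q,r,s,t}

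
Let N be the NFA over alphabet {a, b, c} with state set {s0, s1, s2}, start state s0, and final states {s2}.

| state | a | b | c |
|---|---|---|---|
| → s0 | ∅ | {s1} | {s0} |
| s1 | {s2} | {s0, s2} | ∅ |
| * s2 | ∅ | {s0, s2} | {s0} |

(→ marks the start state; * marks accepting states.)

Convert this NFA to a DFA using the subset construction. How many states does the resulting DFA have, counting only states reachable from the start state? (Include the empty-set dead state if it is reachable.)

6

Start state of the DFA: {s0}.
{s0} --a--> ∅  [new]
{s0} --b--> {s1}  [new]
{s0} --c--> {s0}  [seen]
∅ --a--> ∅  [seen]
∅ --b--> ∅  [seen]
∅ --c--> ∅  [seen]
{s1} --a--> {s2}  [new]
{s1} --b--> {s0, s2}  [new]
{s1} --c--> ∅  [seen]
{s2} --a--> ∅  [seen]
{s2} --b--> {s0, s2}  [seen]
{s2} --c--> {s0}  [seen]
{s0, s2} --a--> ∅  [seen]
{s0, s2} --b--> {s0, s1, s2}  [new]
{s0, s2} --c--> {s0}  [seen]
{s0, s1, s2} --a--> {s2}  [seen]
{s0, s1, s2} --b--> {s0, s1, s2}  [seen]
{s0, s1, s2} --c--> {s0}  [seen]
Reachable DFA states: {s0}, ∅, {s1}, {s2}, {s0, s2}, {s0, s1, s2}.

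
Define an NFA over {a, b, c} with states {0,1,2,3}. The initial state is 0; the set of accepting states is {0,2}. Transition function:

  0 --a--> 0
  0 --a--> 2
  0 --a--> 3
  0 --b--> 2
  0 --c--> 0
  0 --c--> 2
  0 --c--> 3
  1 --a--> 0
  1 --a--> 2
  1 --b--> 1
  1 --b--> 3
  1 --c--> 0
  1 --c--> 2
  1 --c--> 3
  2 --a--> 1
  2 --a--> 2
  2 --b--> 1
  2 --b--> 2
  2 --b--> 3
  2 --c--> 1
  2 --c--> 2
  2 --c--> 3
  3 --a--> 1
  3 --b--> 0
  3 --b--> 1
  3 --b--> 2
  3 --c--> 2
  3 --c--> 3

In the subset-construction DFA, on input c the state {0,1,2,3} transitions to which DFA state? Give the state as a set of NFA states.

δ(0,c) = {0,2,3}; δ(1,c) = {0,2,3}; δ(2,c) = {1,2,3}; δ(3,c) = {2,3}.
Union: {0,1,2,3}.

{0,1,2,3}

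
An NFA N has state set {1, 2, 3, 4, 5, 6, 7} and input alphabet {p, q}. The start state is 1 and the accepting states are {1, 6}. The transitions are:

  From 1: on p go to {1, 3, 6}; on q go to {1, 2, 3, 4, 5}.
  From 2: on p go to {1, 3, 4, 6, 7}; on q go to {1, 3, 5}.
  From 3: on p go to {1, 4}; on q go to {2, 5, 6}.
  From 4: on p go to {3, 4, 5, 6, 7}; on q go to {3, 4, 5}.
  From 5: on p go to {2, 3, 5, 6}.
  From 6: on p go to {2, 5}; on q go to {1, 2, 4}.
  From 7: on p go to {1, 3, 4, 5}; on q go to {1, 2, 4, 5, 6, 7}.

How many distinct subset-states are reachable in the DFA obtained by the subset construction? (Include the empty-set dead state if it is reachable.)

5

Start state of the DFA: {1}.
{1} --p--> {1, 3, 6}  [new]
{1} --q--> {1, 2, 3, 4, 5}  [new]
{1, 3, 6} --p--> {1, 2, 3, 4, 5, 6}  [new]
{1, 3, 6} --q--> {1, 2, 3, 4, 5, 6}  [seen]
{1, 2, 3, 4, 5} --p--> {1, 2, 3, 4, 5, 6, 7}  [new]
{1, 2, 3, 4, 5} --q--> {1, 2, 3, 4, 5, 6}  [seen]
{1, 2, 3, 4, 5, 6} --p--> {1, 2, 3, 4, 5, 6, 7}  [seen]
{1, 2, 3, 4, 5, 6} --q--> {1, 2, 3, 4, 5, 6}  [seen]
{1, 2, 3, 4, 5, 6, 7} --p--> {1, 2, 3, 4, 5, 6, 7}  [seen]
{1, 2, 3, 4, 5, 6, 7} --q--> {1, 2, 3, 4, 5, 6, 7}  [seen]
Reachable DFA states: {1}, {1, 3, 6}, {1, 2, 3, 4, 5}, {1, 2, 3, 4, 5, 6}, {1, 2, 3, 4, 5, 6, 7}.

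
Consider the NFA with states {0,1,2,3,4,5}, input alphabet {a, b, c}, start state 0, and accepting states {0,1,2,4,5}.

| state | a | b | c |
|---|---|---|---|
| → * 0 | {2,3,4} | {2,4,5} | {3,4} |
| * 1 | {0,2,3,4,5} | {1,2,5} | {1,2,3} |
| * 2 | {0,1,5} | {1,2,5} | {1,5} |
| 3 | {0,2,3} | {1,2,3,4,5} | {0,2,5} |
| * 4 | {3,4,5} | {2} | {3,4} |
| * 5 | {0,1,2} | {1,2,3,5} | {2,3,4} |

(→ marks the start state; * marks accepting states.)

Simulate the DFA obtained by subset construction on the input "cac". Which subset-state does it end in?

Start: {0}.
δ(0,c) = {3,4}.
Union: {3,4}.
After c: {3,4}.
δ(3,a) = {0,2,3}; δ(4,a) = {3,4,5}.
Union: {0,2,3,4,5}.
After a: {0,2,3,4,5}.
δ(0,c) = {3,4}; δ(2,c) = {1,5}; δ(3,c) = {0,2,5}; δ(4,c) = {3,4}; δ(5,c) = {2,3,4}.
Union: {0,1,2,3,4,5}.
After c: {0,1,2,3,4,5}.

{0,1,2,3,4,5}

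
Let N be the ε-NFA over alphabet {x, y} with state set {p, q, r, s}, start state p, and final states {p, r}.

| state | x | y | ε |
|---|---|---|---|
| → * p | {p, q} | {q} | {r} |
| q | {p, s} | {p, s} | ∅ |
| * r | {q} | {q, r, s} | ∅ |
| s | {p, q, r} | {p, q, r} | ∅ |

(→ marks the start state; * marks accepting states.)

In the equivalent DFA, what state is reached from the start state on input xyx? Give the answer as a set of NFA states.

Start: {p, r}.
δ(p,x) = {p, q}; δ(r,x) = {q}.
Union: {p, q}.
ε-closure gives {p, q, r}.
After x: {p, q, r}.
δ(p,y) = {q}; δ(q,y) = {p, s}; δ(r,y) = {q, r, s}.
Union: {p, q, r, s}.
After y: {p, q, r, s}.
δ(p,x) = {p, q}; δ(q,x) = {p, s}; δ(r,x) = {q}; δ(s,x) = {p, q, r}.
Union: {p, q, r, s}.
After x: {p, q, r, s}.

{p, q, r, s}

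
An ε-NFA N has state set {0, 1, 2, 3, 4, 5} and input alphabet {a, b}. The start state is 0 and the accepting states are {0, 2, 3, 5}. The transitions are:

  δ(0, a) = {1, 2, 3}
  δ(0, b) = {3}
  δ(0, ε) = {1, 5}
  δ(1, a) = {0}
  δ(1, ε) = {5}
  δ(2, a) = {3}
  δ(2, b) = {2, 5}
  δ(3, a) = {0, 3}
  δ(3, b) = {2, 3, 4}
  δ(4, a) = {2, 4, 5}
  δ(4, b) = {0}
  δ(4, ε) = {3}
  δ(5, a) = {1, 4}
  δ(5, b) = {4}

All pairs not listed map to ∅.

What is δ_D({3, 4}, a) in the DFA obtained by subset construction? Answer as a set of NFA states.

δ(3,a) = {0, 3}; δ(4,a) = {2, 4, 5}.
Union: {0, 2, 3, 4, 5}.
ε-closure gives {0, 1, 2, 3, 4, 5}.

{0, 1, 2, 3, 4, 5}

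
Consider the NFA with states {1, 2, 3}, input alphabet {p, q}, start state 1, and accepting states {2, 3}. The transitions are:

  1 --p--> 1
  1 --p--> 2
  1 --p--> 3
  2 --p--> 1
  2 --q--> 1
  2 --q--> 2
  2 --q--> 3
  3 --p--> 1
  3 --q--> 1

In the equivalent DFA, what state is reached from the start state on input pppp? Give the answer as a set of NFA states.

Start: {1}.
δ(1,p) = {1, 2, 3}.
Union: {1, 2, 3}.
After p: {1, 2, 3}.
δ(1,p) = {1, 2, 3}; δ(2,p) = {1}; δ(3,p) = {1}.
Union: {1, 2, 3}.
After p: {1, 2, 3}.
δ(1,p) = {1, 2, 3}; δ(2,p) = {1}; δ(3,p) = {1}.
Union: {1, 2, 3}.
After p: {1, 2, 3}.
δ(1,p) = {1, 2, 3}; δ(2,p) = {1}; δ(3,p) = {1}.
Union: {1, 2, 3}.
After p: {1, 2, 3}.

{1, 2, 3}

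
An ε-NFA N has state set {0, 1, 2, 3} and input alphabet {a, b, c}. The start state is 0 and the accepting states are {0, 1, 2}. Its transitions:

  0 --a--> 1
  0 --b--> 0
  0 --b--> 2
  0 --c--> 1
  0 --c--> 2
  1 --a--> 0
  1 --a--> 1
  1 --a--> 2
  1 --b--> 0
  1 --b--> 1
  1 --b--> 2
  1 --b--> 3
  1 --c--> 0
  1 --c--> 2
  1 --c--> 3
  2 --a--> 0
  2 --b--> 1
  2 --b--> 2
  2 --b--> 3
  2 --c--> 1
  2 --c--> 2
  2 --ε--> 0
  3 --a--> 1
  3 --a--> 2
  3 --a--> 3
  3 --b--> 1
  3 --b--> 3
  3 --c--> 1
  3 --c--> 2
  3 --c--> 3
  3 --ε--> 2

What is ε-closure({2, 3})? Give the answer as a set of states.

{0, 2, 3}

Begin with {2, 3}.
2 →ε {0}; add 0.
ε-closure = {0, 2, 3}.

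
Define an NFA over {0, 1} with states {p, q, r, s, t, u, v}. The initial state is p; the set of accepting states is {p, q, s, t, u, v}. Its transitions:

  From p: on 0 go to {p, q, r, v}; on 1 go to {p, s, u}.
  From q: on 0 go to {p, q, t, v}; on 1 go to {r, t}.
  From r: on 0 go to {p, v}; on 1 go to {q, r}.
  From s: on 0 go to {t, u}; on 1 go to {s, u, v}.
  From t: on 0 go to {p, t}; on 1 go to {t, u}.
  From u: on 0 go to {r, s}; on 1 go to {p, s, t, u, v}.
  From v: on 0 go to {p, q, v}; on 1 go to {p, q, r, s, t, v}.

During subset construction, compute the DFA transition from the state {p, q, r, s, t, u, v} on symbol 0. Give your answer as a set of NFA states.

{p, q, r, s, t, u, v}

δ(p,0) = {p, q, r, v}; δ(q,0) = {p, q, t, v}; δ(r,0) = {p, v}; δ(s,0) = {t, u}; δ(t,0) = {p, t}; δ(u,0) = {r, s}; δ(v,0) = {p, q, v}.
Union: {p, q, r, s, t, u, v}.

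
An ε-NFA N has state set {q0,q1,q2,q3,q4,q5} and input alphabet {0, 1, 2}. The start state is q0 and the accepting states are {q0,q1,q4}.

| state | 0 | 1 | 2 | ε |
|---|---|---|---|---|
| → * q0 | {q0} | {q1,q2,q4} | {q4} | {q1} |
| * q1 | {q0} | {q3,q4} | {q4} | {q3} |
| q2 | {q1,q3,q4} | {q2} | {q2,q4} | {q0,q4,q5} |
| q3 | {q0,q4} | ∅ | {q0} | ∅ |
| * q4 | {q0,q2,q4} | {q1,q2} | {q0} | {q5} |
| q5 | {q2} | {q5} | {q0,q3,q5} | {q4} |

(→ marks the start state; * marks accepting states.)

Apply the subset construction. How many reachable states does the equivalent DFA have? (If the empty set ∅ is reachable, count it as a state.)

3

Start state of the DFA: {q0,q1,q3} (ε-closure of the NFA start).
{q0,q1,q3} --0--> {q0,q1,q3,q4,q5}  [new]
{q0,q1,q3} --1--> {q0,q1,q2,q3,q4,q5}  [new]
{q0,q1,q3} --2--> {q0,q1,q3,q4,q5}  [seen]
{q0,q1,q3,q4,q5} --0--> {q0,q1,q2,q3,q4,q5}  [seen]
{q0,q1,q3,q4,q5} --1--> {q0,q1,q2,q3,q4,q5}  [seen]
{q0,q1,q3,q4,q5} --2--> {q0,q1,q3,q4,q5}  [seen]
{q0,q1,q2,q3,q4,q5} --0--> {q0,q1,q2,q3,q4,q5}  [seen]
{q0,q1,q2,q3,q4,q5} --1--> {q0,q1,q2,q3,q4,q5}  [seen]
{q0,q1,q2,q3,q4,q5} --2--> {q0,q1,q2,q3,q4,q5}  [seen]
Reachable DFA states: {q0,q1,q3}, {q0,q1,q3,q4,q5}, {q0,q1,q2,q3,q4,q5}.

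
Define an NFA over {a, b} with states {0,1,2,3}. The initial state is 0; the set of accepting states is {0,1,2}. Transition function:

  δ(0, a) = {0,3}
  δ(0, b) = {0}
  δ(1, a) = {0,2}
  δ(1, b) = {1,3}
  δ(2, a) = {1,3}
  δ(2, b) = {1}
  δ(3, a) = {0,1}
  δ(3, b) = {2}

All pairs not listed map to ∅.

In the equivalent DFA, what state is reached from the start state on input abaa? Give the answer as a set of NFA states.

{0,1,2,3}

Start: {0}.
δ(0,a) = {0,3}.
Union: {0,3}.
After a: {0,3}.
δ(0,b) = {0}; δ(3,b) = {2}.
Union: {0,2}.
After b: {0,2}.
δ(0,a) = {0,3}; δ(2,a) = {1,3}.
Union: {0,1,3}.
After a: {0,1,3}.
δ(0,a) = {0,3}; δ(1,a) = {0,2}; δ(3,a) = {0,1}.
Union: {0,1,2,3}.
After a: {0,1,2,3}.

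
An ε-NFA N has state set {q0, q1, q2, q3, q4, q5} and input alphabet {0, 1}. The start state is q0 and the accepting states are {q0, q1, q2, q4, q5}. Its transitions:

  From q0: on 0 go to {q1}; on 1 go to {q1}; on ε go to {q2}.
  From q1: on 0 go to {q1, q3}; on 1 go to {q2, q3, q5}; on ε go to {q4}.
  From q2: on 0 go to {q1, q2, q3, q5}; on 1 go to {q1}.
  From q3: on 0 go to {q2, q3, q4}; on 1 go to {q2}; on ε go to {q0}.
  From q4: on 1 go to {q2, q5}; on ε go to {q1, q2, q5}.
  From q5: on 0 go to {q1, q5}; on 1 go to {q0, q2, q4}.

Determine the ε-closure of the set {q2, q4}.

Begin with {q2, q4}.
q4 →ε {q1, q2, q5}; add q1, q5.
ε-closure = {q1, q2, q4, q5}.

{q1, q2, q4, q5}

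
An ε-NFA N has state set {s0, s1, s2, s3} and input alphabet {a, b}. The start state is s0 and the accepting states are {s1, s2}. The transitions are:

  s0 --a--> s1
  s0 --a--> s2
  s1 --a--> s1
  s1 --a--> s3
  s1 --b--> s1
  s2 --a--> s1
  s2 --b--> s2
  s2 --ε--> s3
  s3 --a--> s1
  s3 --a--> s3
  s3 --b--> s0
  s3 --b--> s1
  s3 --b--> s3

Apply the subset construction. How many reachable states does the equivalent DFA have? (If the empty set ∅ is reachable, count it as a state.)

6

Start state of the DFA: {s0} (ε-closure of the NFA start).
{s0} --a--> {s1, s2, s3}  [new]
{s0} --b--> ∅  [new]
{s1, s2, s3} --a--> {s1, s3}  [new]
{s1, s2, s3} --b--> {s0, s1, s2, s3}  [new]
∅ --a--> ∅  [seen]
∅ --b--> ∅  [seen]
{s1, s3} --a--> {s1, s3}  [seen]
{s1, s3} --b--> {s0, s1, s3}  [new]
{s0, s1, s2, s3} --a--> {s1, s2, s3}  [seen]
{s0, s1, s2, s3} --b--> {s0, s1, s2, s3}  [seen]
{s0, s1, s3} --a--> {s1, s2, s3}  [seen]
{s0, s1, s3} --b--> {s0, s1, s3}  [seen]
Reachable DFA states: {s0}, {s1, s2, s3}, ∅, {s1, s3}, {s0, s1, s2, s3}, {s0, s1, s3}.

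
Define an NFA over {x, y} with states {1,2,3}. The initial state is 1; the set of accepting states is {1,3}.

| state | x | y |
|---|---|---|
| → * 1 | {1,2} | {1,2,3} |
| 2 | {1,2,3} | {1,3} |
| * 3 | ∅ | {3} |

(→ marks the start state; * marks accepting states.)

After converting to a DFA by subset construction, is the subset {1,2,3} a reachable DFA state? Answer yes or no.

Start state of the DFA: {1}.
{1} --x--> {1,2}  [new]
{1} --y--> {1,2,3}  [new]
{1,2} --x--> {1,2,3}  [seen]
{1,2} --y--> {1,2,3}  [seen]
{1,2,3} --x--> {1,2,3}  [seen]
{1,2,3} --y--> {1,2,3}  [seen]
Reachable DFA states: {1}, {1,2}, {1,2,3}.
{1,2,3} is among them.

yes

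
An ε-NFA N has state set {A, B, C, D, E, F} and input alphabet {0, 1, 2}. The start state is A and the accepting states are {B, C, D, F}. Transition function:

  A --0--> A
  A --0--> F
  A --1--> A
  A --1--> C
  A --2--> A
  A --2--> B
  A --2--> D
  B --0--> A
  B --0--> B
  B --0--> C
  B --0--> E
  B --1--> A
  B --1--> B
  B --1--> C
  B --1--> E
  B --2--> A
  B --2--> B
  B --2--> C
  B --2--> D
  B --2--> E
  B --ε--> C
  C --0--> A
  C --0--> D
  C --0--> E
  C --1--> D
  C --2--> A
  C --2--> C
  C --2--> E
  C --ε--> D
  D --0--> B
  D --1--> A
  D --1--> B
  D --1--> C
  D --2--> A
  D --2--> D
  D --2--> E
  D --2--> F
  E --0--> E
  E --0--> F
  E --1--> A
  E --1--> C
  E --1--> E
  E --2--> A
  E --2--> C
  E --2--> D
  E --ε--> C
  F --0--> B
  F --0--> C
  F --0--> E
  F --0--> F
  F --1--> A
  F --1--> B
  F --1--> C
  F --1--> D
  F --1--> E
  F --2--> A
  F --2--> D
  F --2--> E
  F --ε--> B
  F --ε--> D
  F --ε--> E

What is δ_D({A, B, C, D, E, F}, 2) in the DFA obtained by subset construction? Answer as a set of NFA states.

{A, B, C, D, E, F}

δ(A,2) = {A, B, D}; δ(B,2) = {A, B, C, D, E}; δ(C,2) = {A, C, E}; δ(D,2) = {A, D, E, F}; δ(E,2) = {A, C, D}; δ(F,2) = {A, D, E}.
Union: {A, B, C, D, E, F}.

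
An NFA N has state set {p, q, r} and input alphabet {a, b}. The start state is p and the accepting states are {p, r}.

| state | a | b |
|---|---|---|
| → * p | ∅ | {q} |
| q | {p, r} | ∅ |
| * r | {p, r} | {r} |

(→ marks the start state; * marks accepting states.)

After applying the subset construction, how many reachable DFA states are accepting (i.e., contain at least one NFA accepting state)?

Start state of the DFA: {p}.
{p} --a--> ∅  [new]
{p} --b--> {q}  [new]
∅ --a--> ∅  [seen]
∅ --b--> ∅  [seen]
{q} --a--> {p, r}  [new]
{q} --b--> ∅  [seen]
{p, r} --a--> {p, r}  [seen]
{p, r} --b--> {q, r}  [new]
{q, r} --a--> {p, r}  [seen]
{q, r} --b--> {r}  [new]
{r} --a--> {p, r}  [seen]
{r} --b--> {r}  [seen]
Reachable DFA states: {p}, ∅, {q}, {p, r}, {q, r}, {r}.
Accepting DFA states (contain an NFA accepting state): {p}, {p, r}, {q, r}, {r}.

4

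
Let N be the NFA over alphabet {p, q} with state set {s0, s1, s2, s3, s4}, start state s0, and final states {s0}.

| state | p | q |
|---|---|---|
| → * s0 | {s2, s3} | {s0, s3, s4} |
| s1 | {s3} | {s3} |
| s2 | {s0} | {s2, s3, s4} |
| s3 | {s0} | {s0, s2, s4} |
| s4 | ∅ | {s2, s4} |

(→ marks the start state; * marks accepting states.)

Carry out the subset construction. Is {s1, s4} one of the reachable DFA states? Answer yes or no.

Start state of the DFA: {s0}.
{s0} --p--> {s2, s3}  [new]
{s0} --q--> {s0, s3, s4}  [new]
{s2, s3} --p--> {s0}  [seen]
{s2, s3} --q--> {s0, s2, s3, s4}  [new]
{s0, s3, s4} --p--> {s0, s2, s3}  [new]
{s0, s3, s4} --q--> {s0, s2, s3, s4}  [seen]
{s0, s2, s3, s4} --p--> {s0, s2, s3}  [seen]
{s0, s2, s3, s4} --q--> {s0, s2, s3, s4}  [seen]
{s0, s2, s3} --p--> {s0, s2, s3}  [seen]
{s0, s2, s3} --q--> {s0, s2, s3, s4}  [seen]
Reachable DFA states: {s0}, {s2, s3}, {s0, s3, s4}, {s0, s2, s3, s4}, {s0, s2, s3}.
{s1, s4} is not among them.

no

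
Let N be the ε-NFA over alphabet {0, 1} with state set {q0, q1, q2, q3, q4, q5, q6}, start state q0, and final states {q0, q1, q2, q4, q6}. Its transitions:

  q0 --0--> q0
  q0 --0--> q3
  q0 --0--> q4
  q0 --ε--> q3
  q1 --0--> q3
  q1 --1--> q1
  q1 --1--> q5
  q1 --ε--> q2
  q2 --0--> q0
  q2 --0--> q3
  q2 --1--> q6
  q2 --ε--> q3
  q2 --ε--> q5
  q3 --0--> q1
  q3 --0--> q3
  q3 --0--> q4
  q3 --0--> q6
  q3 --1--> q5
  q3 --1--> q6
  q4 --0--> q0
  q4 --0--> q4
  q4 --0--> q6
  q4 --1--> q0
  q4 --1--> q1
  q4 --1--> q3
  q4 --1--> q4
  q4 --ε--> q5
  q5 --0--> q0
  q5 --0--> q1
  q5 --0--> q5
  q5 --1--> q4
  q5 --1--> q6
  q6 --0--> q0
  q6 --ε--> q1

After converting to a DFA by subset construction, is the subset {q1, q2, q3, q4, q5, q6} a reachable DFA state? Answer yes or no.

Start state of the DFA: {q0, q3} (ε-closure of the NFA start).
{q0, q3} --0--> {q0, q1, q2, q3, q4, q5, q6}  [new]
{q0, q3} --1--> {q1, q2, q3, q5, q6}  [new]
{q0, q1, q2, q3, q4, q5, q6} --0--> {q0, q1, q2, q3, q4, q5, q6}  [seen]
{q0, q1, q2, q3, q4, q5, q6} --1--> {q0, q1, q2, q3, q4, q5, q6}  [seen]
{q1, q2, q3, q5, q6} --0--> {q0, q1, q2, q3, q4, q5, q6}  [seen]
{q1, q2, q3, q5, q6} --1--> {q1, q2, q3, q4, q5, q6}  [new]
{q1, q2, q3, q4, q5, q6} --0--> {q0, q1, q2, q3, q4, q5, q6}  [seen]
{q1, q2, q3, q4, q5, q6} --1--> {q0, q1, q2, q3, q4, q5, q6}  [seen]
Reachable DFA states: {q0, q3}, {q0, q1, q2, q3, q4, q5, q6}, {q1, q2, q3, q5, q6}, {q1, q2, q3, q4, q5, q6}.
{q1, q2, q3, q4, q5, q6} is among them.

yes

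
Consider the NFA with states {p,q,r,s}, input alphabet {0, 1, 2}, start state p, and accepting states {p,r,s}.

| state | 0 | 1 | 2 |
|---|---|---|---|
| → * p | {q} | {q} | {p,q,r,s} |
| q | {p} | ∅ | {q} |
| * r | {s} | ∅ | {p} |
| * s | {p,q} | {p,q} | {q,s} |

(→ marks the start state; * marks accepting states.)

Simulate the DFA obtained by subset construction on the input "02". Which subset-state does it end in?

{q}

Start: {p}.
δ(p,0) = {q}.
Union: {q}.
After 0: {q}.
δ(q,2) = {q}.
Union: {q}.
After 2: {q}.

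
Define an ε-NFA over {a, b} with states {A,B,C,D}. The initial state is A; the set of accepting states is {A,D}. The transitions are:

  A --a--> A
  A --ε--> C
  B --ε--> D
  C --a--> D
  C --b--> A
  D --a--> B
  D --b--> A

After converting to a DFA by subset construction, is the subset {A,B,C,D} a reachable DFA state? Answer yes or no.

Start state of the DFA: {A,C} (ε-closure of the NFA start).
{A,C} --a--> {A,C,D}  [new]
{A,C} --b--> {A,C}  [seen]
{A,C,D} --a--> {A,B,C,D}  [new]
{A,C,D} --b--> {A,C}  [seen]
{A,B,C,D} --a--> {A,B,C,D}  [seen]
{A,B,C,D} --b--> {A,C}  [seen]
Reachable DFA states: {A,C}, {A,C,D}, {A,B,C,D}.
{A,B,C,D} is among them.

yes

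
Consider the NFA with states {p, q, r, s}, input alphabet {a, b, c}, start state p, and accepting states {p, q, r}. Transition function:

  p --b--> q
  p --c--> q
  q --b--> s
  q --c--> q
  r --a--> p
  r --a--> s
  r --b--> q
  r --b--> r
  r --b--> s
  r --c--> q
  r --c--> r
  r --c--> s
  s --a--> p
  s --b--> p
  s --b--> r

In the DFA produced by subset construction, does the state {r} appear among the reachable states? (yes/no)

no

Start state of the DFA: {p}.
{p} --a--> ∅  [new]
{p} --b--> {q}  [new]
{p} --c--> {q}  [seen]
∅ --a--> ∅  [seen]
∅ --b--> ∅  [seen]
∅ --c--> ∅  [seen]
{q} --a--> ∅  [seen]
{q} --b--> {s}  [new]
{q} --c--> {q}  [seen]
{s} --a--> {p}  [seen]
{s} --b--> {p, r}  [new]
{s} --c--> ∅  [seen]
{p, r} --a--> {p, s}  [new]
{p, r} --b--> {q, r, s}  [new]
{p, r} --c--> {q, r, s}  [seen]
{p, s} --a--> {p}  [seen]
{p, s} --b--> {p, q, r}  [new]
{p, s} --c--> {q}  [seen]
{q, r, s} --a--> {p, s}  [seen]
{q, r, s} --b--> {p, q, r, s}  [new]
{q, r, s} --c--> {q, r, s}  [seen]
{p, q, r} --a--> {p, s}  [seen]
{p, q, r} --b--> {q, r, s}  [seen]
{p, q, r} --c--> {q, r, s}  [seen]
{p, q, r, s} --a--> {p, s}  [seen]
{p, q, r, s} --b--> {p, q, r, s}  [seen]
{p, q, r, s} --c--> {q, r, s}  [seen]
Reachable DFA states: {p}, ∅, {q}, {s}, {p, r}, {p, s}, {q, r, s}, {p, q, r}, {p, q, r, s}.
{r} is not among them.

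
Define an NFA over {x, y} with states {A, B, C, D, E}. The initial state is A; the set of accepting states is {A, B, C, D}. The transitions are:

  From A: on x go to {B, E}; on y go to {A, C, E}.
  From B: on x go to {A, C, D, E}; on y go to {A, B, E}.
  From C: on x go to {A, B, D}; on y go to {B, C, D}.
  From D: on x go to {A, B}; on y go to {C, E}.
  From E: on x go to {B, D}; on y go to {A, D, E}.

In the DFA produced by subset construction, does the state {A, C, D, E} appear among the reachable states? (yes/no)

no

Start state of the DFA: {A}.
{A} --x--> {B, E}  [new]
{A} --y--> {A, C, E}  [new]
{B, E} --x--> {A, B, C, D, E}  [new]
{B, E} --y--> {A, B, D, E}  [new]
{A, C, E} --x--> {A, B, D, E}  [seen]
{A, C, E} --y--> {A, B, C, D, E}  [seen]
{A, B, C, D, E} --x--> {A, B, C, D, E}  [seen]
{A, B, C, D, E} --y--> {A, B, C, D, E}  [seen]
{A, B, D, E} --x--> {A, B, C, D, E}  [seen]
{A, B, D, E} --y--> {A, B, C, D, E}  [seen]
Reachable DFA states: {A}, {B, E}, {A, C, E}, {A, B, C, D, E}, {A, B, D, E}.
{A, C, D, E} is not among them.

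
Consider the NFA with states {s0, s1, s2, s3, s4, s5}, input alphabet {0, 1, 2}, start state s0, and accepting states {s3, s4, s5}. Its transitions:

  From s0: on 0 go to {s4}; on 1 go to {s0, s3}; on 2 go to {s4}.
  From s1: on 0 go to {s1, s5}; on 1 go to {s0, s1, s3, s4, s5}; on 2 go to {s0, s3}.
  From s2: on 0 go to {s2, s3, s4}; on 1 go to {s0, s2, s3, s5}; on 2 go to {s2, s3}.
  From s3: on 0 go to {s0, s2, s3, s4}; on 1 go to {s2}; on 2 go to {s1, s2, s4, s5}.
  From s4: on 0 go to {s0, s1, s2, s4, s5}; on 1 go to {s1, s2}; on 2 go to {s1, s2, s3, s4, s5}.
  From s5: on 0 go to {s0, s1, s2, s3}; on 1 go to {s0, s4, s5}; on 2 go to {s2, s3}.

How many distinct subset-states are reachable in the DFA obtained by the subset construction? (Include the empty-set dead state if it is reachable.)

14

Start state of the DFA: {s0}.
{s0} --0--> {s4}  [new]
{s0} --1--> {s0, s3}  [new]
{s0} --2--> {s4}  [seen]
{s4} --0--> {s0, s1, s2, s4, s5}  [new]
{s4} --1--> {s1, s2}  [new]
{s4} --2--> {s1, s2, s3, s4, s5}  [new]
{s0, s3} --0--> {s0, s2, s3, s4}  [new]
{s0, s3} --1--> {s0, s2, s3}  [new]
{s0, s3} --2--> {s1, s2, s4, s5}  [new]
{s0, s1, s2, s4, s5} --0--> {s0, s1, s2, s3, s4, s5}  [new]
{s0, s1, s2, s4, s5} --1--> {s0, s1, s2, s3, s4, s5}  [seen]
{s0, s1, s2, s4, s5} --2--> {s0, s1, s2, s3, s4, s5}  [seen]
{s1, s2} --0--> {s1, s2, s3, s4, s5}  [seen]
{s1, s2} --1--> {s0, s1, s2, s3, s4, s5}  [seen]
{s1, s2} --2--> {s0, s2, s3}  [seen]
{s1, s2, s3, s4, s5} --0--> {s0, s1, s2, s3, s4, s5}  [seen]
{s1, s2, s3, s4, s5} --1--> {s0, s1, s2, s3, s4, s5}  [seen]
{s1, s2, s3, s4, s5} --2--> {s0, s1, s2, s3, s4, s5}  [seen]
{s0, s2, s3, s4} --0--> {s0, s1, s2, s3, s4, s5}  [seen]
{s0, s2, s3, s4} --1--> {s0, s1, s2, s3, s5}  [new]
{s0, s2, s3, s4} --2--> {s1, s2, s3, s4, s5}  [seen]
{s0, s2, s3} --0--> {s0, s2, s3, s4}  [seen]
{s0, s2, s3} --1--> {s0, s2, s3, s5}  [new]
{s0, s2, s3} --2--> {s1, s2, s3, s4, s5}  [seen]
{s1, s2, s4, s5} --0--> {s0, s1, s2, s3, s4, s5}  [seen]
{s1, s2, s4, s5} --1--> {s0, s1, s2, s3, s4, s5}  [seen]
{s1, s2, s4, s5} --2--> {s0, s1, s2, s3, s4, s5}  [seen]
{s0, s1, s2, s3, s4, s5} --0--> {s0, s1, s2, s3, s4, s5}  [seen]
{s0, s1, s2, s3, s4, s5} --1--> {s0, s1, s2, s3, s4, s5}  [seen]
{s0, s1, s2, s3, s4, s5} --2--> {s0, s1, s2, s3, s4, s5}  [seen]
{s0, s1, s2, s3, s5} --0--> {s0, s1, s2, s3, s4, s5}  [seen]
{s0, s1, s2, s3, s5} --1--> {s0, s1, s2, s3, s4, s5}  [seen]
{s0, s1, s2, s3, s5} --2--> {s0, s1, s2, s3, s4, s5}  [seen]
{s0, s2, s3, s5} --0--> {s0, s1, s2, s3, s4}  [new]
{s0, s2, s3, s5} --1--> {s0, s2, s3, s4, s5}  [new]
{s0, s2, s3, s5} --2--> {s1, s2, s3, s4, s5}  [seen]
{s0, s1, s2, s3, s4} --0--> {s0, s1, s2, s3, s4, s5}  [seen]
{s0, s1, s2, s3, s4} --1--> {s0, s1, s2, s3, s4, s5}  [seen]
{s0, s1, s2, s3, s4} --2--> {s0, s1, s2, s3, s4, s5}  [seen]
{s0, s2, s3, s4, s5} --0--> {s0, s1, s2, s3, s4, s5}  [seen]
{s0, s2, s3, s4, s5} --1--> {s0, s1, s2, s3, s4, s5}  [seen]
{s0, s2, s3, s4, s5} --2--> {s1, s2, s3, s4, s5}  [seen]
Reachable DFA states: {s0}, {s4}, {s0, s3}, {s0, s1, s2, s4, s5}, {s1, s2}, {s1, s2, s3, s4, s5}, {s0, s2, s3, s4}, {s0, s2, s3}, {s1, s2, s4, s5}, {s0, s1, s2, s3, s4, s5}, {s0, s1, s2, s3, s5}, {s0, s2, s3, s5}, {s0, s1, s2, s3, s4}, {s0, s2, s3, s4, s5}.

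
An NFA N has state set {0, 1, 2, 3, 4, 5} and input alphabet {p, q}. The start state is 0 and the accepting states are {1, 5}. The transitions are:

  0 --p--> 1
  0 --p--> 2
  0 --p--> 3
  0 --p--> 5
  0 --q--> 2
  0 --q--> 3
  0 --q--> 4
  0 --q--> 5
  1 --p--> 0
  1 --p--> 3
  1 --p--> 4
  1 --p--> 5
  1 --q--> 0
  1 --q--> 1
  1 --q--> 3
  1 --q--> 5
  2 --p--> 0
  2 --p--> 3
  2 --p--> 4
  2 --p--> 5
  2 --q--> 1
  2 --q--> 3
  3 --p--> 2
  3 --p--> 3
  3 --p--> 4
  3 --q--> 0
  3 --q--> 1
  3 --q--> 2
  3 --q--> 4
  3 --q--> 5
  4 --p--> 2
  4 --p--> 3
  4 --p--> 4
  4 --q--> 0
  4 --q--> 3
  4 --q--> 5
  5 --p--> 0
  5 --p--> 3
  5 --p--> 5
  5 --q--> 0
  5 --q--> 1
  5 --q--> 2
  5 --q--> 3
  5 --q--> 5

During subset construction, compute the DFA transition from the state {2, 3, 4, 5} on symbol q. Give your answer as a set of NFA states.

δ(2,q) = {1, 3}; δ(3,q) = {0, 1, 2, 4, 5}; δ(4,q) = {0, 3, 5}; δ(5,q) = {0, 1, 2, 3, 5}.
Union: {0, 1, 2, 3, 4, 5}.

{0, 1, 2, 3, 4, 5}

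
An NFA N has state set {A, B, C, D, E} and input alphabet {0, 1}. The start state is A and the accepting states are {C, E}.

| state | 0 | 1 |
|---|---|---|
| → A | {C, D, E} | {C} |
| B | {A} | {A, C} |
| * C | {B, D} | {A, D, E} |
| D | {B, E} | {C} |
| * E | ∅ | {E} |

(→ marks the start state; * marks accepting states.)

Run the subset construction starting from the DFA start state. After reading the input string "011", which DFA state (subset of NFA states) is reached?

Start: {A}.
δ(A,0) = {C, D, E}.
Union: {C, D, E}.
After 0: {C, D, E}.
δ(C,1) = {A, D, E}; δ(D,1) = {C}; δ(E,1) = {E}.
Union: {A, C, D, E}.
After 1: {A, C, D, E}.
δ(A,1) = {C}; δ(C,1) = {A, D, E}; δ(D,1) = {C}; δ(E,1) = {E}.
Union: {A, C, D, E}.
After 1: {A, C, D, E}.

{A, C, D, E}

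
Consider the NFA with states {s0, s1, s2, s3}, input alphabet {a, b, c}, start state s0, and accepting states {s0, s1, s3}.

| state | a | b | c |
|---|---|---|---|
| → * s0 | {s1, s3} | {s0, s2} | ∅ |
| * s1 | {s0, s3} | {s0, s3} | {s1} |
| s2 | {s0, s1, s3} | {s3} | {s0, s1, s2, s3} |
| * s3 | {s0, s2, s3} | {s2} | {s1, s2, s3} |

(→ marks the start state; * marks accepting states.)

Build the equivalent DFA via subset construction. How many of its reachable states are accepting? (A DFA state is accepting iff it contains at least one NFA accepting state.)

Start state of the DFA: {s0}.
{s0} --a--> {s1, s3}  [new]
{s0} --b--> {s0, s2}  [new]
{s0} --c--> ∅  [new]
{s1, s3} --a--> {s0, s2, s3}  [new]
{s1, s3} --b--> {s0, s2, s3}  [seen]
{s1, s3} --c--> {s1, s2, s3}  [new]
{s0, s2} --a--> {s0, s1, s3}  [new]
{s0, s2} --b--> {s0, s2, s3}  [seen]
{s0, s2} --c--> {s0, s1, s2, s3}  [new]
∅ --a--> ∅  [seen]
∅ --b--> ∅  [seen]
∅ --c--> ∅  [seen]
{s0, s2, s3} --a--> {s0, s1, s2, s3}  [seen]
{s0, s2, s3} --b--> {s0, s2, s3}  [seen]
{s0, s2, s3} --c--> {s0, s1, s2, s3}  [seen]
{s1, s2, s3} --a--> {s0, s1, s2, s3}  [seen]
{s1, s2, s3} --b--> {s0, s2, s3}  [seen]
{s1, s2, s3} --c--> {s0, s1, s2, s3}  [seen]
{s0, s1, s3} --a--> {s0, s1, s2, s3}  [seen]
{s0, s1, s3} --b--> {s0, s2, s3}  [seen]
{s0, s1, s3} --c--> {s1, s2, s3}  [seen]
{s0, s1, s2, s3} --a--> {s0, s1, s2, s3}  [seen]
{s0, s1, s2, s3} --b--> {s0, s2, s3}  [seen]
{s0, s1, s2, s3} --c--> {s0, s1, s2, s3}  [seen]
Reachable DFA states: {s0}, {s1, s3}, {s0, s2}, ∅, {s0, s2, s3}, {s1, s2, s3}, {s0, s1, s3}, {s0, s1, s2, s3}.
Accepting DFA states (contain an NFA accepting state): {s0}, {s1, s3}, {s0, s2}, {s0, s2, s3}, {s1, s2, s3}, {s0, s1, s3}, {s0, s1, s2, s3}.

7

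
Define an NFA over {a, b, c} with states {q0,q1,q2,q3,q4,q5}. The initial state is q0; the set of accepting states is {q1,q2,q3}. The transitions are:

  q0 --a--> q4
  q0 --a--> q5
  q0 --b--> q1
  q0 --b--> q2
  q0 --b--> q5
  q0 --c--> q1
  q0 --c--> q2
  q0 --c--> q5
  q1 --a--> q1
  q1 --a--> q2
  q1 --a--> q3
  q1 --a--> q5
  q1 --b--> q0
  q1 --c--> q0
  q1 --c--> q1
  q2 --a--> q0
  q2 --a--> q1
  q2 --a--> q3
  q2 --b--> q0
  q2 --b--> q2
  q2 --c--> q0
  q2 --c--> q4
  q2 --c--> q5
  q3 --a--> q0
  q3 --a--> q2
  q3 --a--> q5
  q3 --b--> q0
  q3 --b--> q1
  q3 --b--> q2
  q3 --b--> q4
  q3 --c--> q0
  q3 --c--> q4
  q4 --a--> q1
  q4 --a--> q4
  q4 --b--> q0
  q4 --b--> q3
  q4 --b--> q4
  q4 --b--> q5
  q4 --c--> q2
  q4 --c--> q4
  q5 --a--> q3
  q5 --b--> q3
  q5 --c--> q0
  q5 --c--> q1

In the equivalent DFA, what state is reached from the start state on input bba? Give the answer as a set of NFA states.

{q0,q1,q2,q3,q4,q5}

Start: {q0}.
δ(q0,b) = {q1,q2,q5}.
Union: {q1,q2,q5}.
After b: {q1,q2,q5}.
δ(q1,b) = {q0}; δ(q2,b) = {q0,q2}; δ(q5,b) = {q3}.
Union: {q0,q2,q3}.
After b: {q0,q2,q3}.
δ(q0,a) = {q4,q5}; δ(q2,a) = {q0,q1,q3}; δ(q3,a) = {q0,q2,q5}.
Union: {q0,q1,q2,q3,q4,q5}.
After a: {q0,q1,q2,q3,q4,q5}.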